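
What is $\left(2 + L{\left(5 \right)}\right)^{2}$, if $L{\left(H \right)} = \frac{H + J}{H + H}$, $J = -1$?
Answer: $\frac{144}{25} \approx 5.76$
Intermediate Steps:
$L{\left(H \right)} = \frac{-1 + H}{2 H}$ ($L{\left(H \right)} = \frac{H - 1}{H + H} = \frac{-1 + H}{2 H}$)
$\left(2 + L{\left(5 \right)}\right)^{2} = \left(2 + \frac{-1 + 5}{2 \cdot 5}\right)^{2} = \left(2 + \frac{1}{2} \cdot \frac{1}{5} \cdot 4\right)^{2} = \left(2 + \frac{2}{5}\right)^{2} = \left(\frac{12}{5}\right)^{2} = \frac{144}{25}$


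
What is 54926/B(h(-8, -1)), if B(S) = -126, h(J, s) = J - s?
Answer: -27463/63 ≈ -435.92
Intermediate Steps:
54926/B(h(-8, -1)) = 54926/(-126) = 54926*(-1/126) = -27463/63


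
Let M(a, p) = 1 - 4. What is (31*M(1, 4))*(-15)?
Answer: 1395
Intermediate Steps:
M(a, p) = -3
(31*M(1, 4))*(-15) = (31*(-3))*(-15) = -93*(-15) = 1395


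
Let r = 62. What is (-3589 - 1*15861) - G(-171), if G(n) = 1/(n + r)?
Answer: -2120049/109 ≈ -19450.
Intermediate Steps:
G(n) = 1/(62 + n) (G(n) = 1/(n + 62) = 1/(62 + n))
(-3589 - 1*15861) - G(-171) = (-3589 - 1*15861) - 1/(62 - 171) = (-3589 - 15861) - 1/(-109) = -19450 - 1*(-1/109) = -19450 + 1/109 = -2120049/109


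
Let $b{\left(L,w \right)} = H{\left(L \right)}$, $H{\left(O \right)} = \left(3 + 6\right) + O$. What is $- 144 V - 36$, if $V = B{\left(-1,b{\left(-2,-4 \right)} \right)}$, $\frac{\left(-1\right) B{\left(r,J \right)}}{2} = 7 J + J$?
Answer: $16092$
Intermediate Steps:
$H{\left(O \right)} = 9 + O$
$b{\left(L,w \right)} = 9 + L$
$B{\left(r,J \right)} = - 16 J$ ($B{\left(r,J \right)} = - 2 \left(7 J + J\right) = - 2 \cdot 8 J = - 16 J$)
$V = -112$ ($V = - 16 \left(9 - 2\right) = \left(-16\right) 7 = -112$)
$- 144 V - 36 = \left(-144\right) \left(-112\right) - 36 = 16128 - 36 = 16092$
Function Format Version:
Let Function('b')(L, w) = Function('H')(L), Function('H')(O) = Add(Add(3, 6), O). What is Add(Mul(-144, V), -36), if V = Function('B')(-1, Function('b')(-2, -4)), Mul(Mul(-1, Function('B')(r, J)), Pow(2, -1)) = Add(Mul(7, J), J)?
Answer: 16092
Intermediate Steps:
Function('H')(O) = Add(9, O)
Function('b')(L, w) = Add(9, L)
Function('B')(r, J) = Mul(-16, J) (Function('B')(r, J) = Mul(-2, Add(Mul(7, J), J)) = Mul(-2, Mul(8, J)) = Mul(-16, J))
V = -112 (V = Mul(-16, Add(9, -2)) = Mul(-16, 7) = -112)
Add(Mul(-144, V), -36) = Add(Mul(-144, -112), -36) = Add(16128, -36) = 16092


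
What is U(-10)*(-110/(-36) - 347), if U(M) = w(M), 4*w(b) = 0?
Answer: 0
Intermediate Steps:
w(b) = 0 (w(b) = (1/4)*0 = 0)
U(M) = 0
U(-10)*(-110/(-36) - 347) = 0*(-110/(-36) - 347) = 0*(-110*(-1/36) - 347) = 0*(55/18 - 347) = 0*(-6191/18) = 0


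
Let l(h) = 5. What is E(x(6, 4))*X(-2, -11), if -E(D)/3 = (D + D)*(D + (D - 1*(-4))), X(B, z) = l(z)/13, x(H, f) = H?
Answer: -2880/13 ≈ -221.54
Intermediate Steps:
X(B, z) = 5/13
E(D) = -6*D*(4 + 2*D) (E(D) = -3*(D + D)*(D + (D - 1*(-4))) = -3*2*D*(D + (D + 4)) = -3*2*D*(D + (4 + D)) = -3*2*D*(4 + 2*D) = -6*D*(4 + 2*D))
E(x(6, 4))*X(-2, -11) = -12*6*(2 + 6)*(5/13) = -12*6*8*(5/13) = -576*5/13 = -2880/13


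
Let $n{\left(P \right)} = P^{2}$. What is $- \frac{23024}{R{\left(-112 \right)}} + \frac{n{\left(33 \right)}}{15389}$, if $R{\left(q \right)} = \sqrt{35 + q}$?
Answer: $\frac{99}{1399} + \frac{23024 i \sqrt{77}}{77} \approx 0.070765 + 2623.8 i$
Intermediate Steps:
$- \frac{23024}{R{\left(-112 \right)}} + \frac{n{\left(33 \right)}}{15389} = - \frac{23024}{\sqrt{35 - 112}} + \frac{33^{2}}{15389} = - \frac{23024}{\sqrt{-77}} + 1089 \cdot \frac{1}{15389} = - \frac{23024}{i \sqrt{77}} + \frac{99}{1399} = - 23024 \left(- \frac{i \sqrt{77}}{77}\right) + \frac{99}{1399} = \frac{23024 i \sqrt{77}}{77} + \frac{99}{1399} = \frac{99}{1399} + \frac{23024 i \sqrt{77}}{77}$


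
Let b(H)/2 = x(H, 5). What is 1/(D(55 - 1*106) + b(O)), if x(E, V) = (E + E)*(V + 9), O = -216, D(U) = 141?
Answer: -1/11955 ≈ -8.3647e-5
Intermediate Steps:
x(E, V) = 2*E*(9 + V) (x(E, V) = (2*E)*(9 + V) = 2*E*(9 + V))
b(H) = 56*H (b(H) = 2*(2*H*(9 + 5)) = 2*(2*H*14) = 2*(28*H) = 56*H)
1/(D(55 - 1*106) + b(O)) = 1/(141 + 56*(-216)) = 1/(141 - 12096) = 1/(-11955) = -1/11955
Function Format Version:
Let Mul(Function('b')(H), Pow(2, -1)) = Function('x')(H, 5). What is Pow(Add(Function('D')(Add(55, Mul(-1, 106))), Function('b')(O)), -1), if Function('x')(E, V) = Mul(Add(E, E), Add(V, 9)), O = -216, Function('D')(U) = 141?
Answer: Rational(-1, 11955) ≈ -8.3647e-5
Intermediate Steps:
Function('x')(E, V) = Mul(2, E, Add(9, V)) (Function('x')(E, V) = Mul(Mul(2, E), Add(9, V)) = Mul(2, E, Add(9, V)))
Function('b')(H) = Mul(56, H) (Function('b')(H) = Mul(2, Mul(2, H, Add(9, 5))) = Mul(2, Mul(2, H, 14)) = Mul(2, Mul(28, H)) = Mul(56, H))
Pow(Add(Function('D')(Add(55, Mul(-1, 106))), Function('b')(O)), -1) = Pow(Add(141, Mul(56, -216)), -1) = Pow(Add(141, -12096), -1) = Pow(-11955, -1) = Rational(-1, 11955)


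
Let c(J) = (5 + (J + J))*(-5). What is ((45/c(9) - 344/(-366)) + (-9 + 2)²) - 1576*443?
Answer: -2938380562/4209 ≈ -6.9812e+5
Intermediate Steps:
c(J) = -25 - 10*J (c(J) = (5 + 2*J)*(-5) = -25 - 10*J)
((45/c(9) - 344/(-366)) + (-9 + 2)²) - 1576*443 = ((45/(-25 - 10*9) - 344/(-366)) + (-9 + 2)²) - 1576*443 = ((45/(-25 - 90) - 344*(-1/366)) + (-7)²) - 698168 = ((45/(-115) + 172/183) + 49) - 698168 = ((45*(-1/115) + 172/183) + 49) - 698168 = ((-9/23 + 172/183) + 49) - 698168 = (2309/4209 + 49) - 698168 = 208550/4209 - 698168 = -2938380562/4209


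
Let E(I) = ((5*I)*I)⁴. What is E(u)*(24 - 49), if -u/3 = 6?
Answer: -172186884000000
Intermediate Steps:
u = -18 (u = -3*6 = -18)
E(I) = 625*I⁸ (E(I) = (5*I²)⁴ = 625*I⁸)
E(u)*(24 - 49) = (625*(-18)⁸)*(24 - 49) = (625*11019960576)*(-25) = 6887475360000*(-25) = -172186884000000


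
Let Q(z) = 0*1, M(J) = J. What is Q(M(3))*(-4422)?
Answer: 0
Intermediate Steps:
Q(z) = 0
Q(M(3))*(-4422) = 0*(-4422) = 0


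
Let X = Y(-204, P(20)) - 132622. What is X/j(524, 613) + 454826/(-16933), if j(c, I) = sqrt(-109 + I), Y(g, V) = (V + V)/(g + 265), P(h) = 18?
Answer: -454826/16933 - 4044953*sqrt(14)/2562 ≈ -5934.3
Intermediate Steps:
Y(g, V) = 2*V/(265 + g) (Y(g, V) = (2*V)/(265 + g) = 2*V/(265 + g))
X = -8089906/61 (X = 2*18/(265 - 204) - 132622 = 2*18/61 - 132622 = 2*18*(1/61) - 132622 = 36/61 - 132622 = -8089906/61 ≈ -1.3262e+5)
X/j(524, 613) + 454826/(-16933) = -8089906/(61*sqrt(-109 + 613)) + 454826/(-16933) = -8089906*sqrt(14)/84/61 + 454826*(-1/16933) = -8089906*sqrt(14)/84/61 - 454826/16933 = -4044953*sqrt(14)/2562 - 454826/16933 = -454826/16933 - 4044953*sqrt(14)/2562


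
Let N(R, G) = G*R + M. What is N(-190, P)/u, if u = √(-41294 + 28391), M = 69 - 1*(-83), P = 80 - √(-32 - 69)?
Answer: 190*√1303203/12903 + 456*I*√12903/391 ≈ 16.81 + 132.47*I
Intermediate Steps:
P = 80 - I*√101 (P = 80 - √(-101) = 80 - I*√101 ≈ 80.0 - 10.05*I)
M = 152 (M = 69 + 83 = 152)
N(R, G) = 152 + G*R (N(R, G) = G*R + 152 = 152 + G*R)
u = I*√12903 (u = √(-12903) = I*√12903 ≈ 113.59*I)
N(-190, P)/u = (152 + (80 - I*√101)*(-190))/((I*√12903)) = (152 + (-15200 + 190*I*√101))*(-I*√12903/12903) = (-15048 + 190*I*√101)*(-I*√12903/12903) = -I*√12903*(-15048 + 190*I*√101)/12903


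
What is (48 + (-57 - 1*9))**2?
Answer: 324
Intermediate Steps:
(48 + (-57 - 1*9))**2 = (48 + (-57 - 9))**2 = (48 - 66)**2 = (-18)**2 = 324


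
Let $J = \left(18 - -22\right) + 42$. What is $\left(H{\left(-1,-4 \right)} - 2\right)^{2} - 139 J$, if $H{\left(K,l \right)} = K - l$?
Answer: $-11397$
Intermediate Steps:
$J = 82$ ($J = \left(18 + 22\right) + 42 = 40 + 42 = 82$)
$\left(H{\left(-1,-4 \right)} - 2\right)^{2} - 139 J = \left(\left(-1 - -4\right) - 2\right)^{2} - 11398 = \left(\left(-1 + 4\right) - 2\right)^{2} - 11398 = \left(3 - 2\right)^{2} - 11398 = 1^{2} - 11398 = 1 - 11398 = -11397$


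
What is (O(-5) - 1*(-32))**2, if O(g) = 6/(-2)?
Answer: 841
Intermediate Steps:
O(g) = -3 (O(g) = 6*(-1/2) = -3)
(O(-5) - 1*(-32))**2 = (-3 - 1*(-32))**2 = (-3 + 32)**2 = 29**2 = 841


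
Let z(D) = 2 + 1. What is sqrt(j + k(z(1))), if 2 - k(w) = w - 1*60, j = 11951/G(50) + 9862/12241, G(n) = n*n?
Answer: sqrt(24194271512531)/612050 ≈ 8.0365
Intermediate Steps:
z(D) = 3
G(n) = n**2
j = 170947191/30602500 (j = 11951/(50**2) + 9862/12241 = 11951/2500 + 9862*(1/12241) = 11951*(1/2500) + 9862/12241 = 11951/2500 + 9862/12241 = 170947191/30602500 ≈ 5.5861)
k(w) = 62 - w (k(w) = 2 - (w - 1*60) = 2 - (w - 60) = 2 - (-60 + w) = 2 + (60 - w) = 62 - w)
sqrt(j + k(z(1))) = sqrt(170947191/30602500 + (62 - 1*3)) = sqrt(170947191/30602500 + (62 - 3)) = sqrt(170947191/30602500 + 59) = sqrt(1976494691/30602500) = sqrt(24194271512531)/612050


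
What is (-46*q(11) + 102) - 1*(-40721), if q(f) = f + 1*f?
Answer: 39811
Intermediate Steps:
q(f) = 2*f (q(f) = f + f = 2*f)
(-46*q(11) + 102) - 1*(-40721) = (-92*11 + 102) - 1*(-40721) = (-46*22 + 102) + 40721 = (-1012 + 102) + 40721 = -910 + 40721 = 39811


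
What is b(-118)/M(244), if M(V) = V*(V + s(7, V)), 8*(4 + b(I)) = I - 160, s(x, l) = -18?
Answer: -155/220576 ≈ -0.00070271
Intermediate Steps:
b(I) = -24 + I/8 (b(I) = -4 + (I - 160)/8 = -4 + (-160 + I)/8 = -4 + (-20 + I/8) = -24 + I/8)
M(V) = V*(-18 + V) (M(V) = V*(V - 18) = V*(-18 + V))
b(-118)/M(244) = (-24 + (1/8)*(-118))/((244*(-18 + 244))) = (-24 - 59/4)/((244*226)) = -155/4/55144 = -155/4*1/55144 = -155/220576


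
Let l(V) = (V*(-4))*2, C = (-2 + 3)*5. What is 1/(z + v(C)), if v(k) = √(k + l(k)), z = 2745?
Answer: 549/1507012 - I*√35/7535060 ≈ 0.0003643 - 7.8514e-7*I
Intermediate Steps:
C = 5 (C = 1*5 = 5)
l(V) = -8*V (l(V) = -4*V*2 = -8*V)
v(k) = √7*√(-k) (v(k) = √(k - 8*k) = √(-7*k) = √7*√(-k))
1/(z + v(C)) = 1/(2745 + √7*√(-1*5)) = 1/(2745 + √7*√(-5)) = 1/(2745 + √7*(I*√5)) = 1/(2745 + I*√35)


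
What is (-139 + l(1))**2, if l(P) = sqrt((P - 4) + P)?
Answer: (139 - I*sqrt(2))**2 ≈ 19319.0 - 393.2*I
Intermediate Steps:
l(P) = sqrt(-4 + 2*P) (l(P) = sqrt((-4 + P) + P) = sqrt(-4 + 2*P))
(-139 + l(1))**2 = (-139 + sqrt(-4 + 2*1))**2 = (-139 + sqrt(-4 + 2))**2 = (-139 + sqrt(-2))**2 = (-139 + I*sqrt(2))**2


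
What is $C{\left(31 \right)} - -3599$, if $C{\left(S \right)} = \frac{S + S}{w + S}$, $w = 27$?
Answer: $\frac{104402}{29} \approx 3600.1$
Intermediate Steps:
$C{\left(S \right)} = \frac{2 S}{27 + S}$ ($C{\left(S \right)} = \frac{S + S}{27 + S} = \frac{2 S}{27 + S}$)
$C{\left(31 \right)} - -3599 = 2 \cdot 31 \frac{1}{27 + 31} - -3599 = 2 \cdot 31 \cdot \frac{1}{58} + 3599 = \frac{31}{29} + 3599 = \frac{104402}{29}$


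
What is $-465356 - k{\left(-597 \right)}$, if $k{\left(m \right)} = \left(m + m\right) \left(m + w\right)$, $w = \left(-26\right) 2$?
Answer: $-1240262$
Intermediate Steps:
$w = -52$
$k{\left(m \right)} = 2 m \left(-52 + m\right)$ ($k{\left(m \right)} = \left(m + m\right) \left(m - 52\right) = 2 m \left(-52 + m\right)$)
$-465356 - k{\left(-597 \right)} = -465356 - 2 \left(-597\right) \left(-52 - 597\right) = -465356 - 2 \left(-597\right) \left(-649\right) = -465356 - 774906 = -1240262$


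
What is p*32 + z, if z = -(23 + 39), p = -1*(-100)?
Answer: 3138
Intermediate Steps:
p = 100
z = -62 (z = -1*62 = -62)
p*32 + z = 100*32 - 62 = 3200 - 62 = 3138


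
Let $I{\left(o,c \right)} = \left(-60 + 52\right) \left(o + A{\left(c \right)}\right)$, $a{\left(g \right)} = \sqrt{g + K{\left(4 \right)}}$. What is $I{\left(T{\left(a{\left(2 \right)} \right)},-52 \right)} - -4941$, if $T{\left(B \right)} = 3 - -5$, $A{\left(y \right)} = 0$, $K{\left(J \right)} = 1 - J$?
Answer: $4877$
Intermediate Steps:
$a{\left(g \right)} = \sqrt{-3 + g}$ ($a{\left(g \right)} = \sqrt{g + \left(1 - 4\right)} = \sqrt{g - 3} = \sqrt{-3 + g}$)
$T{\left(B \right)} = 8$ ($T{\left(B \right)} = 3 + 5 = 8$)
$I{\left(o,c \right)} = - 8 o$ ($I{\left(o,c \right)} = \left(-60 + 52\right) \left(o + 0\right) = - 8 o$)
$I{\left(T{\left(a{\left(2 \right)} \right)},-52 \right)} - -4941 = \left(-8\right) 8 - -4941 = -64 + 4941 = 4877$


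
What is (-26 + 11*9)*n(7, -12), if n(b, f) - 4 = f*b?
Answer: -5840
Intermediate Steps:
n(b, f) = 4 + b*f (n(b, f) = 4 + f*b = 4 + b*f)
(-26 + 11*9)*n(7, -12) = (-26 + 11*9)*(4 + 7*(-12)) = (-26 + 99)*(4 - 84) = 73*(-80) = -5840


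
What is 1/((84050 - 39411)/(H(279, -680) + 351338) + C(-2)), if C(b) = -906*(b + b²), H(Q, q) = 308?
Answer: -386/699383 ≈ -0.00055191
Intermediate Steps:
C(b) = -906*b - 906*b²
1/((84050 - 39411)/(H(279, -680) + 351338) + C(-2)) = 1/((84050 - 39411)/(308 + 351338) - 906*(-2)*(1 - 2)) = 1/(44639/351646 - 906*(-2)*(-1)) = 1/(44639*(1/351646) - 1812) = 1/(49/386 - 1812) = 1/(-699383/386) = -386/699383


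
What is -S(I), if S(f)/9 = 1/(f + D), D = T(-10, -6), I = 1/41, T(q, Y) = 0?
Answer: -369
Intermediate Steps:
I = 1/41 ≈ 0.024390
D = 0
S(f) = 9/f (S(f) = 9/(f + 0) = 9/f)
-S(I) = -9/1/41 = -9*41 = -1*369 = -369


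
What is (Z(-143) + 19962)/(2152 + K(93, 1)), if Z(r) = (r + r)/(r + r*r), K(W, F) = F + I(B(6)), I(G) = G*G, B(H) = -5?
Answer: 1417301/154638 ≈ 9.1653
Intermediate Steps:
I(G) = G²
K(W, F) = 25 + F (K(W, F) = F + (-5)² = F + 25 = 25 + F)
Z(r) = 2*r/(r + r²) (Z(r) = (2*r)/(r + r²) = 2*r/(r + r²))
(Z(-143) + 19962)/(2152 + K(93, 1)) = (2/(1 - 143) + 19962)/(2152 + (25 + 1)) = (2/(-142) + 19962)/(2152 + 26) = (2*(-1/142) + 19962)/2178 = (-1/71 + 19962)*(1/2178) = (1417301/71)*(1/2178) = 1417301/154638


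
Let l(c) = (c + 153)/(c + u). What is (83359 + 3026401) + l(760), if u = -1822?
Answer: 3302564207/1062 ≈ 3.1098e+6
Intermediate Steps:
l(c) = (153 + c)/(-1822 + c) (l(c) = (c + 153)/(c - 1822) = (153 + c)/(-1822 + c))
(83359 + 3026401) + l(760) = (83359 + 3026401) + (153 + 760)/(-1822 + 760) = 3109760 + 913/(-1062) = 3109760 - 1/1062*913 = 3109760 - 913/1062 = 3302564207/1062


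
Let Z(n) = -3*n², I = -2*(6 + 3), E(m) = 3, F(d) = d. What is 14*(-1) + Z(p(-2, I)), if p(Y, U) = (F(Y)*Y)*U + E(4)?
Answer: -14297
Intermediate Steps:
I = -18 (I = -2*9 = -18)
p(Y, U) = 3 + U*Y² (p(Y, U) = (Y*Y)*U + 3 = Y²*U + 3 = U*Y² + 3 = 3 + U*Y²)
14*(-1) + Z(p(-2, I)) = 14*(-1) - 3*(3 - 18*(-2)²)² = -14 - 3*(3 - 18*4)² = -14 - 3*(3 - 72)² = -14 - 3*(-69)² = -14 - 3*4761 = -14 - 14283 = -14297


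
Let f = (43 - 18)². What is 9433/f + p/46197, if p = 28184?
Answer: 453391301/28873125 ≈ 15.703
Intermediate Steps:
f = 625 (f = 25² = 625)
9433/f + p/46197 = 9433/625 + 28184/46197 = 453391301/28873125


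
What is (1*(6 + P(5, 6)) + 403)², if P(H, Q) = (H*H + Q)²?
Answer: 1876900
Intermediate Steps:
P(H, Q) = (Q + H²)² (P(H, Q) = (H² + Q)² = (Q + H²)²)
(1*(6 + P(5, 6)) + 403)² = (1*(6 + (6 + 5²)²) + 403)² = (1*(6 + (6 + 25)²) + 403)² = (1*(6 + 31²) + 403)² = (1*(6 + 961) + 403)² = (1*967 + 403)² = (967 + 403)² = 1370² = 1876900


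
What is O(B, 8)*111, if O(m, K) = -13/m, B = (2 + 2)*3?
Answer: -481/4 ≈ -120.25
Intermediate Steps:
B = 12 (B = 4*3 = 12)
O(B, 8)*111 = -13/12*111 = -481/4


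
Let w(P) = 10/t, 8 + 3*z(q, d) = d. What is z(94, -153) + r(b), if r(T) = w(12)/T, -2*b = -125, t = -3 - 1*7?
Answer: -20131/375 ≈ -53.683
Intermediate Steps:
t = -10 (t = -3 - 7 = -10)
b = 125/2 (b = -1/2*(-125) = 125/2 ≈ 62.500)
z(q, d) = -8/3 + d/3
w(P) = -1 (w(P) = 10/(-10) = 10*(-1/10) = -1)
r(T) = -1/T
z(94, -153) + r(b) = (-8/3 + (1/3)*(-153)) - 1/125/2 = (-8/3 - 51) - 1*2/125 = -161/3 - 2/125 = -20131/375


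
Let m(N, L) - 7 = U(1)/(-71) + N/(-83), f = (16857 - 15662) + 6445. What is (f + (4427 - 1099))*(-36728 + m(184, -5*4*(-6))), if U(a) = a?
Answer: -2373584880000/5893 ≈ -4.0278e+8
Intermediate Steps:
f = 7640 (f = 1195 + 6445 = 7640)
m(N, L) = 496/71 - N/83 (m(N, L) = 7 + (1/(-71) + N/(-83)) = 7 + (1*(-1/71) + N*(-1/83)) = 7 + (-1/71 - N/83) = 496/71 - N/83)
(f + (4427 - 1099))*(-36728 + m(184, -5*4*(-6))) = (7640 + (4427 - 1099))*(-36728 + (496/71 - 1/83*184)) = (7640 + 3328)*(-36728 + (496/71 - 184/83)) = 10968*(-36728 + 28104/5893) = 10968*(-216410000/5893) = -2373584880000/5893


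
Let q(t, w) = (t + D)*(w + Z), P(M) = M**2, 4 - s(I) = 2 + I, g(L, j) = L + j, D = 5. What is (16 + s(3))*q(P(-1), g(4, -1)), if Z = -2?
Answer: 90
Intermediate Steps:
s(I) = 2 - I (s(I) = 4 - (2 + I) = 4 + (-2 - I) = 2 - I)
q(t, w) = (-2 + w)*(5 + t) (q(t, w) = (t + 5)*(w - 2) = (5 + t)*(-2 + w) = (-2 + w)*(5 + t))
(16 + s(3))*q(P(-1), g(4, -1)) = (16 + (2 - 1*3))*(-10 - 2*(-1)**2 + 5*(4 - 1) + (-1)**2*(4 - 1)) = (16 + (2 - 3))*(-10 - 2*1 + 5*3 + 1*3) = (16 - 1)*(-10 - 2 + 15 + 3) = 15*6 = 90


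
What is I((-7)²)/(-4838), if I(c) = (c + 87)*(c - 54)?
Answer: 340/2419 ≈ 0.14055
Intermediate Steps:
I(c) = (-54 + c)*(87 + c) (I(c) = (87 + c)*(-54 + c) = (-54 + c)*(87 + c))
I((-7)²)/(-4838) = (-4698 + ((-7)²)² + 33*(-7)²)/(-4838) = (-4698 + 49² + 33*49)*(-1/4838) = (-4698 + 2401 + 1617)*(-1/4838) = -680*(-1/4838) = 340/2419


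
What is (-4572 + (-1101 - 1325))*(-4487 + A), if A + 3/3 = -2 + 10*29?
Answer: 29391600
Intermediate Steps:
A = 287 (A = -1 + (-2 + 10*29) = -1 + (-2 + 290) = -1 + 288 = 287)
(-4572 + (-1101 - 1325))*(-4487 + A) = (-4572 + (-1101 - 1325))*(-4487 + 287) = (-4572 - 2426)*(-4200) = -6998*(-4200) = 29391600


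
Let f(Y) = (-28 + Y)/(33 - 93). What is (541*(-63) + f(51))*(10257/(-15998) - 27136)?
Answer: 177560242344191/191976 ≈ 9.2491e+8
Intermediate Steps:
f(Y) = 7/15 - Y/60 (f(Y) = (-28 + Y)/(-60) = (-28 + Y)*(-1/60) = 7/15 - Y/60)
(541*(-63) + f(51))*(10257/(-15998) - 27136) = (541*(-63) + (7/15 - 1/60*51))*(10257/(-15998) - 27136) = (-34083 + (7/15 - 17/20))*(10257*(-1/15998) - 27136) = (-34083 - 23/60)*(-10257/15998 - 27136) = -2045003/60*(-434131985/15998) = 177560242344191/191976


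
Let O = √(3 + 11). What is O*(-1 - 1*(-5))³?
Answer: 64*√14 ≈ 239.47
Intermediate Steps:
O = √14 ≈ 3.7417
O*(-1 - 1*(-5))³ = √14*(-1 - 1*(-5))³ = √14*(-1 + 5)³ = √14*4³ = √14*64 = 64*√14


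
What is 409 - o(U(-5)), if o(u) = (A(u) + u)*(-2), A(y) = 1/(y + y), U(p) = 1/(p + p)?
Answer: 1994/5 ≈ 398.80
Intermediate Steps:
U(p) = 1/(2*p)
A(y) = 1/(2*y)
o(u) = -1/u - 2*u (o(u) = (1/(2*u) + u)*(-2) = (u + 1/(2*u))*(-2) = -1/u - 2*u)
409 - o(U(-5)) = 409 - (-1/((½)/(-5)) - 1/(-5)) = 409 - (-1/((½)*(-⅕)) - (-1)/5) = 409 - (-1/(-⅒) - 2*(-⅒)) = 409 - (-1*(-10) + ⅕) = 409 - (10 + ⅕) = 409 - 1*51/5 = 409 - 51/5 = 1994/5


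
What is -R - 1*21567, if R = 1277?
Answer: -22844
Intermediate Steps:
-R - 1*21567 = -1*1277 - 1*21567 = -1277 - 21567 = -22844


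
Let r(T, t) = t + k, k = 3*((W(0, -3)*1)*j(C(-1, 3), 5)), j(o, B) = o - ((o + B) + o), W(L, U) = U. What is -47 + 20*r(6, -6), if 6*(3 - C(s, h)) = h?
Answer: 1183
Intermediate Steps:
C(s, h) = 3 - h/6
j(o, B) = -B - o (j(o, B) = o - ((B + o) + o) = o - (B + 2*o) = o + (-B - 2*o) = -B - o)
k = 135/2 (k = 3*((-3*1)*(-1*5 - (3 - 1/6*3))) = 3*(-3*(-5 - (3 - 1/2))) = 3*(-3*(-5 - 1*5/2)) = 3*(-3*(-5 - 5/2)) = 3*(-3*(-15/2)) = 3*(45/2) = 135/2 ≈ 67.500)
r(T, t) = 135/2 + t (r(T, t) = t + 135/2 = 135/2 + t)
-47 + 20*r(6, -6) = -47 + 20*(135/2 - 6) = -47 + 20*(123/2) = -47 + 1230 = 1183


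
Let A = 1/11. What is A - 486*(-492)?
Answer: 2630233/11 ≈ 2.3911e+5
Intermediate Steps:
A = 1/11 ≈ 0.090909
A - 486*(-492) = 1/11 - 486*(-492) = 1/11 + 239112 = 2630233/11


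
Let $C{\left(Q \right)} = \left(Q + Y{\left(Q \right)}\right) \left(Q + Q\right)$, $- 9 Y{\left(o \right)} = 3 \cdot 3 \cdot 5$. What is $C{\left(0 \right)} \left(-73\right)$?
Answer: $0$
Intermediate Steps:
$Y{\left(o \right)} = -5$ ($Y{\left(o \right)} = - \frac{3 \cdot 3 \cdot 5}{9} = - \frac{9 \cdot 5}{9} = \left(- \frac{1}{9}\right) 45 = -5$)
$C{\left(Q \right)} = 2 Q \left(-5 + Q\right)$ ($C{\left(Q \right)} = \left(Q - 5\right) \left(Q + Q\right) = \left(-5 + Q\right) 2 Q = 2 Q \left(-5 + Q\right)$)
$C{\left(0 \right)} \left(-73\right) = 2 \cdot 0 \left(-5 + 0\right) \left(-73\right) = 2 \cdot 0 \left(-5\right) \left(-73\right) = 0 \left(-73\right) = 0$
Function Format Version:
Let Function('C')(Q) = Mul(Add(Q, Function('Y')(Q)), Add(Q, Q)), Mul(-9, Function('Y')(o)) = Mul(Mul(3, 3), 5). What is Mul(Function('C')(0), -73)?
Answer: 0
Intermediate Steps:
Function('Y')(o) = -5 (Function('Y')(o) = Mul(Rational(-1, 9), Mul(Mul(3, 3), 5)) = Mul(Rational(-1, 9), Mul(9, 5)) = Mul(Rational(-1, 9), 45) = -5)
Function('C')(Q) = Mul(2, Q, Add(-5, Q)) (Function('C')(Q) = Mul(Add(Q, -5), Add(Q, Q)) = Mul(Add(-5, Q), Mul(2, Q)) = Mul(2, Q, Add(-5, Q)))
Mul(Function('C')(0), -73) = Mul(Mul(2, 0, Add(-5, 0)), -73) = Mul(Mul(2, 0, -5), -73) = Mul(0, -73) = 0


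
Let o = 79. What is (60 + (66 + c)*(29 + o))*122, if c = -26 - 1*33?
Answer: 99552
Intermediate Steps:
c = -59 (c = -26 - 33 = -59)
(60 + (66 + c)*(29 + o))*122 = (60 + (66 - 59)*(29 + 79))*122 = (60 + 7*108)*122 = (60 + 756)*122 = 816*122 = 99552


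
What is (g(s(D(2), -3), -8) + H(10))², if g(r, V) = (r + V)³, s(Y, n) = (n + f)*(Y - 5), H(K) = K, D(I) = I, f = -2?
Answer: 124609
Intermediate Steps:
s(Y, n) = (-5 + Y)*(-2 + n) (s(Y, n) = (n - 2)*(Y - 5) = (-2 + n)*(-5 + Y) = (-5 + Y)*(-2 + n))
g(r, V) = (V + r)³
(g(s(D(2), -3), -8) + H(10))² = ((-8 + (10 - 5*(-3) - 2*2 + 2*(-3)))³ + 10)² = ((-8 + (10 + 15 - 4 - 6))³ + 10)² = ((-8 + 15)³ + 10)² = (7³ + 10)² = (343 + 10)² = 353² = 124609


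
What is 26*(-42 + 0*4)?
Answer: -1092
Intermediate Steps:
26*(-42 + 0*4) = 26*(-42 + 0) = 26*(-42) = -1092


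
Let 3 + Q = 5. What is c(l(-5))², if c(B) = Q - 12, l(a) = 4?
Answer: 100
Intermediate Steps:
Q = 2 (Q = -3 + 5 = 2)
c(B) = -10 (c(B) = 2 - 12 = -10)
c(l(-5))² = (-10)² = 100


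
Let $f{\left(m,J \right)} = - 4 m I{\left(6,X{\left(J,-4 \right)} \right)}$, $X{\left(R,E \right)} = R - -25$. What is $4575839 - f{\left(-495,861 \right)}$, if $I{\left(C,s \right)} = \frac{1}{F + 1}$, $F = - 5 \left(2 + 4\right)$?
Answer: $\frac{132701311}{29} \approx 4.5759 \cdot 10^{6}$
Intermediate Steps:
$F = -30$ ($F = \left(-5\right) 6 = -30$)
$X{\left(R,E \right)} = 25 + R$ ($X{\left(R,E \right)} = R + 25 = 25 + R$)
$I{\left(C,s \right)} = - \frac{1}{29}$ ($I{\left(C,s \right)} = \frac{1}{-30 + 1} = \frac{1}{-29} = - \frac{1}{29}$)
$f{\left(m,J \right)} = \frac{4 m}{29}$ ($f{\left(m,J \right)} = - 4 m \left(- \frac{1}{29}\right) = \frac{4 m}{29}$)
$4575839 - f{\left(-495,861 \right)} = 4575839 - \frac{4}{29} \left(-495\right) = 4575839 - - \frac{1980}{29} = 4575839 + \frac{1980}{29} = \frac{132701311}{29}$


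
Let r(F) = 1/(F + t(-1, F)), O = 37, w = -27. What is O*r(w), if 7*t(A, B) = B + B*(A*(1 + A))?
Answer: -259/216 ≈ -1.1991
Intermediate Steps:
t(A, B) = B/7 + A*B*(1 + A)/7 (t(A, B) = (B + B*(A*(1 + A)))/7 = (B + A*B*(1 + A))/7 = B/7 + A*B*(1 + A)/7)
r(F) = 7/(8*F) (r(F) = 1/(F + F*(1 - 1 + (-1)**2)/7) = 1/(F + F*(1 - 1 + 1)/7) = 1/(F + (1/7)*F*1) = 1/(F + F/7) = 1/(8*F/7) = 7/(8*F))
O*r(w) = 37*((7/8)/(-27)) = 37*((7/8)*(-1/27)) = 37*(-7/216) = -259/216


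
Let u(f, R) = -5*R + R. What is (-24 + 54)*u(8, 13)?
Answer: -1560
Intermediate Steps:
u(f, R) = -4*R
(-24 + 54)*u(8, 13) = (-24 + 54)*(-4*13) = 30*(-52) = -1560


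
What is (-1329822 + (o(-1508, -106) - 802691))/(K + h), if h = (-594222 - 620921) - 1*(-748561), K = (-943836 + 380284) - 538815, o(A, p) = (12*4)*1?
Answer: 2132465/1568949 ≈ 1.3592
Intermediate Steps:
o(A, p) = 48 (o(A, p) = 48*1 = 48)
K = -1102367 (K = -563552 - 538815 = -1102367)
h = -466582 (h = -1215143 + 748561 = -466582)
(-1329822 + (o(-1508, -106) - 802691))/(K + h) = (-1329822 + (48 - 802691))/(-1102367 - 466582) = (-1329822 - 802643)/(-1568949) = -2132465*(-1/1568949) = 2132465/1568949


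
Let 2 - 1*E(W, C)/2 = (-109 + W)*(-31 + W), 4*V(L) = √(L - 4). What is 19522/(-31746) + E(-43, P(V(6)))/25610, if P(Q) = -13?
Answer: -23345951/15634905 ≈ -1.4932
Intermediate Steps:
V(L) = √(-4 + L)/4 (V(L) = √(L - 4)/4 = √(-4 + L)/4)
E(W, C) = 4 - 2*(-109 + W)*(-31 + W)
19522/(-31746) + E(-43, P(V(6)))/25610 = 19522/(-31746) + (-6754 - 2*(-43)² + 280*(-43))/25610 = 19522*(-1/31746) + (-6754 - 2*1849 - 12040)*(1/25610) = -9761/15873 + (-6754 - 3698 - 12040)*(1/25610) = -9761/15873 - 22492*1/25610 = -9761/15873 - 11246/12805 = -23345951/15634905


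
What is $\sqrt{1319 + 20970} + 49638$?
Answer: $49638 + \sqrt{22289} \approx 49787.0$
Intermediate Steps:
$\sqrt{1319 + 20970} + 49638 = \sqrt{22289} + 49638 = 49638 + \sqrt{22289}$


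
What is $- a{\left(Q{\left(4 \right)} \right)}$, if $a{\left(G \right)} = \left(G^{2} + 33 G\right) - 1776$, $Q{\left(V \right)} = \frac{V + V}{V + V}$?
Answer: $1742$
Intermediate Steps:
$Q{\left(V \right)} = 1$ ($Q{\left(V \right)} = \frac{2 V}{2 V} = 2 V \frac{1}{2 V} = 1$)
$a{\left(G \right)} = -1776 + G^{2} + 33 G$
$- a{\left(Q{\left(4 \right)} \right)} = - (-1776 + 1^{2} + 33 \cdot 1) = - (-1776 + 1 + 33) = \left(-1\right) \left(-1742\right) = 1742$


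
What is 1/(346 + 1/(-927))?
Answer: 927/320741 ≈ 0.0028902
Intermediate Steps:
1/(346 + 1/(-927)) = 1/(346 - 1/927) = 1/(320741/927) = 927/320741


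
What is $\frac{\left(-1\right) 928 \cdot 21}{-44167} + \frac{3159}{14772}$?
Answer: $\frac{4912647}{7499252} \approx 0.65508$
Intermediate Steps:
$\frac{\left(-1\right) 928 \cdot 21}{-44167} + \frac{3159}{14772} = \left(-928\right) 21 \left(- \frac{1}{44167}\right) + 3159 \cdot \frac{1}{14772} = \left(-19488\right) \left(- \frac{1}{44167}\right) + \frac{1053}{4924} = \frac{672}{1523} + \frac{1053}{4924} = \frac{4912647}{7499252}$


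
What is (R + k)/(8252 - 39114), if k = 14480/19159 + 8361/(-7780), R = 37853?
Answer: -5642207844061/4600197751240 ≈ -1.2265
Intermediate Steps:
k = -47533999/149057020 (k = 14480*(1/19159) + 8361*(-1/7780) = 14480/19159 - 8361/7780 = -47533999/149057020 ≈ -0.31890)
(R + k)/(8252 - 39114) = (37853 - 47533999/149057020)/(8252 - 39114) = (5642207844061/149057020)/(-30862) = (5642207844061/149057020)*(-1/30862) = -5642207844061/4600197751240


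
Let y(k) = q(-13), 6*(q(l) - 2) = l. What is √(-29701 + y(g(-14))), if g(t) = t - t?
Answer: I*√1069242/6 ≈ 172.34*I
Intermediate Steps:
q(l) = 2 + l/6
g(t) = 0
y(k) = -⅙ (y(k) = 2 + (⅙)*(-13) = 2 - 13/6 = -⅙)
√(-29701 + y(g(-14))) = √(-29701 - ⅙) = √(-178207/6) = I*√1069242/6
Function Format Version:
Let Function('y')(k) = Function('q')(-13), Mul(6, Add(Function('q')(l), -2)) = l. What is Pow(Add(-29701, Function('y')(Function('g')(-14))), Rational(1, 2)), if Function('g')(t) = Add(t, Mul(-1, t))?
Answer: Mul(Rational(1, 6), I, Pow(1069242, Rational(1, 2))) ≈ Mul(172.34, I)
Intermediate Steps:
Function('q')(l) = Add(2, Mul(Rational(1, 6), l))
Function('g')(t) = 0
Function('y')(k) = Rational(-1, 6) (Function('y')(k) = Add(2, Mul(Rational(1, 6), -13)) = Add(2, Rational(-13, 6)) = Rational(-1, 6))
Pow(Add(-29701, Function('y')(Function('g')(-14))), Rational(1, 2)) = Pow(Add(-29701, Rational(-1, 6)), Rational(1, 2)) = Pow(Rational(-178207, 6), Rational(1, 2)) = Mul(Rational(1, 6), I, Pow(1069242, Rational(1, 2)))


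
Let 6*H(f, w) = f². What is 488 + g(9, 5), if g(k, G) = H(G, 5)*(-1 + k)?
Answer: 1564/3 ≈ 521.33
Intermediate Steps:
H(f, w) = f²/6
g(k, G) = G²*(-1 + k)/6 (g(k, G) = (G²/6)*(-1 + k) = G²*(-1 + k)/6)
488 + g(9, 5) = 488 + (⅙)*5²*(-1 + 9) = 488 + (⅙)*25*8 = 488 + 100/3 = 1564/3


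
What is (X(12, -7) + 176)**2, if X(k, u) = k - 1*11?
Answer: 31329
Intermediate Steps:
X(k, u) = -11 + k (X(k, u) = k - 11 = -11 + k)
(X(12, -7) + 176)**2 = ((-11 + 12) + 176)**2 = (1 + 176)**2 = 177**2 = 31329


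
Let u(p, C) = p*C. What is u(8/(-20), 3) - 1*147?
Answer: -741/5 ≈ -148.20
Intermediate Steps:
u(p, C) = C*p
u(8/(-20), 3) - 1*147 = 3*(8/(-20)) - 1*147 = 3*(8*(-1/20)) - 147 = 3*(-2/5) - 147 = -6/5 - 147 = -741/5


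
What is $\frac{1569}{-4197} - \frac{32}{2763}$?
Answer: $- \frac{1489817}{3865437} \approx -0.38542$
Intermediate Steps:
$\frac{1569}{-4197} - \frac{32}{2763} = 1569 \left(- \frac{1}{4197}\right) - \frac{32}{2763} = - \frac{523}{1399} - \frac{32}{2763} = - \frac{1489817}{3865437}$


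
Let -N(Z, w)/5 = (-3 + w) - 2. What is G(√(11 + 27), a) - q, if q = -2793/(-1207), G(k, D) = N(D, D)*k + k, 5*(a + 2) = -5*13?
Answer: -2793/1207 + 101*√38 ≈ 620.29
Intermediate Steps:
N(Z, w) = 25 - 5*w (N(Z, w) = -5*((-3 + w) - 2) = -5*(-5 + w) = 25 - 5*w)
a = -15 (a = -2 + (-5*13)/5 = -2 + (⅕)*(-65) = -2 - 13 = -15)
G(k, D) = k + k*(25 - 5*D) (G(k, D) = (25 - 5*D)*k + k = k*(25 - 5*D) + k = k + k*(25 - 5*D))
q = 2793/1207 (q = -2793*(-1/1207) = 2793/1207 ≈ 2.3140)
G(√(11 + 27), a) - q = √(11 + 27)*(26 - 5*(-15)) - 1*2793/1207 = √38*(26 + 75) - 2793/1207 = √38*101 - 2793/1207 = 101*√38 - 2793/1207 = -2793/1207 + 101*√38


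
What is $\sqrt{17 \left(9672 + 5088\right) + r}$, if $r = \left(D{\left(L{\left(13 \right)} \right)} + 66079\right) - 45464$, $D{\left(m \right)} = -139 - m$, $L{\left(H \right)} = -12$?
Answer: $4 \sqrt{16963} \approx 520.97$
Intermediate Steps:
$r = 20488$ ($r = \left(\left(-139 - -12\right) + 66079\right) - 45464 = \left(\left(-139 + 12\right) + 66079\right) - 45464 = \left(-127 + 66079\right) - 45464 = 65952 - 45464 = 20488$)
$\sqrt{17 \left(9672 + 5088\right) + r} = \sqrt{17 \left(9672 + 5088\right) + 20488} = \sqrt{17 \cdot 14760 + 20488} = \sqrt{250920 + 20488} = \sqrt{271408} = 4 \sqrt{16963}$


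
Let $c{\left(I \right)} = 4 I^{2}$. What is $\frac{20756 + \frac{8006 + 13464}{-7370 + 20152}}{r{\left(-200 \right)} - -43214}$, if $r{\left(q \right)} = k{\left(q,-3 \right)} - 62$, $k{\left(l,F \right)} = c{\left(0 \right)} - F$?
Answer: $\frac{14740259}{30644845} \approx 0.481$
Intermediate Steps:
$k{\left(l,F \right)} = - F$ ($k{\left(l,F \right)} = 4 \cdot 0^{2} - F = 4 \cdot 0 - F = 0 - F = - F$)
$r{\left(q \right)} = -59$ ($r{\left(q \right)} = \left(-1\right) \left(-3\right) - 62 = 3 - 62 = -59$)
$\frac{20756 + \frac{8006 + 13464}{-7370 + 20152}}{r{\left(-200 \right)} - -43214} = \frac{20756 + \frac{8006 + 13464}{-7370 + 20152}}{-59 - -43214} = \frac{20756 + \frac{21470}{12782}}{-59 + 43214} = \frac{20756 + 21470 \cdot \frac{1}{12782}}{43155} = \left(20756 + \frac{10735}{6391}\right) \frac{1}{43155} = \frac{132662331}{6391} \cdot \frac{1}{43155} = \frac{14740259}{30644845}$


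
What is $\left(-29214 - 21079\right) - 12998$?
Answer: $-63291$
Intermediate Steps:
$\left(-29214 - 21079\right) - 12998 = -50293 - 12998 = -63291$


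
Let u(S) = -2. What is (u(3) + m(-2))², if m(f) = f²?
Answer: 4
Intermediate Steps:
(u(3) + m(-2))² = (-2 + (-2)²)² = (-2 + 4)² = 2² = 4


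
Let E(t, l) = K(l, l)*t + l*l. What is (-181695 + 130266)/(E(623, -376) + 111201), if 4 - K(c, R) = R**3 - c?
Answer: -17143/11039022023 ≈ -1.5529e-6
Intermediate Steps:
K(c, R) = 4 + c - R**3 (K(c, R) = 4 - (R**3 - c) = 4 + (c - R**3) = 4 + c - R**3)
E(t, l) = l**2 + t*(4 + l - l**3) (E(t, l) = (4 + l - l**3)*t + l*l = t*(4 + l - l**3) + l**2 = l**2 + t*(4 + l - l**3))
(-181695 + 130266)/(E(623, -376) + 111201) = (-181695 + 130266)/(((-376)**2 + 623*(4 - 376 - 1*(-376)**3)) + 111201) = -51429/((141376 + 623*(4 - 376 - 1*(-53157376))) + 111201) = -51429/((141376 + 623*(4 - 376 + 53157376)) + 111201) = -51429/((141376 + 623*53157004) + 111201) = -51429/((141376 + 33116813492) + 111201) = -51429/(33116954868 + 111201) = -51429/33117066069 = -51429*1/33117066069 = -17143/11039022023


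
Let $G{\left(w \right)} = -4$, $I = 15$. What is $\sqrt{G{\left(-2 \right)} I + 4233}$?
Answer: $\sqrt{4173} \approx 64.599$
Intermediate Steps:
$\sqrt{G{\left(-2 \right)} I + 4233} = \sqrt{\left(-4\right) 15 + 4233} = \sqrt{-60 + 4233} = \sqrt{4173}$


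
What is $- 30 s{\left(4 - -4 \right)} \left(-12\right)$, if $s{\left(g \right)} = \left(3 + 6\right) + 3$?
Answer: $4320$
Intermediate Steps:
$s{\left(g \right)} = 12$ ($s{\left(g \right)} = 9 + 3 = 12$)
$- 30 s{\left(4 - -4 \right)} \left(-12\right) = \left(-30\right) 12 \left(-12\right) = \left(-360\right) \left(-12\right) = 4320$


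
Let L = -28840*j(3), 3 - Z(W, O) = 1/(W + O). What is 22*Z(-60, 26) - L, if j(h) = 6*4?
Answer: 11767853/17 ≈ 6.9223e+5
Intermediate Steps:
Z(W, O) = 3 - 1/(O + W) (Z(W, O) = 3 - 1/(W + O) = 3 - 1/(O + W))
j(h) = 24
L = -692160 (L = -28840*24 = -692160)
22*Z(-60, 26) - L = 22*((-1 + 3*26 + 3*(-60))/(26 - 60)) - 1*(-692160) = 22*((-1 + 78 - 180)/(-34)) + 692160 = 22*(-1/34*(-103)) + 692160 = 22*(103/34) + 692160 = 1133/17 + 692160 = 11767853/17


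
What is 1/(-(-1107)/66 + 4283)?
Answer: 22/94595 ≈ 0.00023257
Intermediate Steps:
1/(-(-1107)/66 + 4283) = 1/(-27*(-41/66) + 4283) = 1/(369/22 + 4283) = 1/(94595/22) = 22/94595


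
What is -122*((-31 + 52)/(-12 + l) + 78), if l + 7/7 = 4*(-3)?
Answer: -235338/25 ≈ -9413.5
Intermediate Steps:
l = -13 (l = -1 + 4*(-3) = -1 - 12 = -13)
-122*((-31 + 52)/(-12 + l) + 78) = -122*((-31 + 52)/(-12 - 13) + 78) = -122*(21/(-25) + 78) = -122*(21*(-1/25) + 78) = -122*(-21/25 + 78) = -122*1929/25 = -235338/25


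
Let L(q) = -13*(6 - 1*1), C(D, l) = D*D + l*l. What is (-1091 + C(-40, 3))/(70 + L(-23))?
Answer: 518/5 ≈ 103.60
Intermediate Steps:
C(D, l) = D² + l²
L(q) = -65 (L(q) = -13*(6 - 1) = -13*5 = -65)
(-1091 + C(-40, 3))/(70 + L(-23)) = (-1091 + ((-40)² + 3²))/(70 - 65) = (-1091 + (1600 + 9))/5 = (-1091 + 1609)*(⅕) = 518*(⅕) = 518/5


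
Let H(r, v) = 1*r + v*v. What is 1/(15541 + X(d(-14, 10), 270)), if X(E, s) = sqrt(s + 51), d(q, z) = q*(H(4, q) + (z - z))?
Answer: 15541/241522360 - sqrt(321)/241522360 ≈ 6.4272e-5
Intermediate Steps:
H(r, v) = r + v**2
d(q, z) = q*(4 + q**2) (d(q, z) = q*((4 + q**2) + (z - z)) = q*((4 + q**2) + 0) = q*(4 + q**2))
X(E, s) = sqrt(51 + s)
1/(15541 + X(d(-14, 10), 270)) = 1/(15541 + sqrt(51 + 270)) = 1/(15541 + sqrt(321))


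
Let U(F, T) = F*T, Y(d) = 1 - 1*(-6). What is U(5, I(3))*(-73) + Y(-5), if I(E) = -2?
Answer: 737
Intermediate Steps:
Y(d) = 7 (Y(d) = 1 + 6 = 7)
U(5, I(3))*(-73) + Y(-5) = (5*(-2))*(-73) + 7 = -10*(-73) + 7 = 730 + 7 = 737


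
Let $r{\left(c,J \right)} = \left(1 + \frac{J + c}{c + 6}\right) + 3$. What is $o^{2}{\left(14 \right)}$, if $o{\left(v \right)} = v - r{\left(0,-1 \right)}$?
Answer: $\frac{3721}{36} \approx 103.36$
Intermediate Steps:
$r{\left(c,J \right)} = 4 + \frac{J + c}{6 + c}$ ($r{\left(c,J \right)} = \left(1 + \frac{J + c}{6 + c}\right) + 3 = 4 + \frac{J + c}{6 + c}$)
$o{\left(v \right)} = - \frac{23}{6} + v$ ($o{\left(v \right)} = v - \frac{24 - 1 + 5 \cdot 0}{6 + 0} = v - \frac{24 - 1 + 0}{6} = v - \frac{1}{6} \cdot 23 = v - \frac{23}{6} = - \frac{23}{6} + v$)
$o^{2}{\left(14 \right)} = \left(- \frac{23}{6} + 14\right)^{2} = \left(\frac{61}{6}\right)^{2} = \frac{3721}{36}$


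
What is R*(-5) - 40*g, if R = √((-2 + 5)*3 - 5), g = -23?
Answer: 910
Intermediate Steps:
R = 2 (R = √(3*3 - 5) = √(9 - 5) = √4 = 2)
R*(-5) - 40*g = 2*(-5) - 40*(-23) = -10 + 920 = 910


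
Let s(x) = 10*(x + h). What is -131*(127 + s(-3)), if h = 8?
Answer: -23187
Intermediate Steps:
s(x) = 80 + 10*x (s(x) = 10*(x + 8) = 10*(8 + x) = 80 + 10*x)
-131*(127 + s(-3)) = -131*(127 + (80 + 10*(-3))) = -131*(127 + (80 - 30)) = -131*(127 + 50) = -131*177 = -23187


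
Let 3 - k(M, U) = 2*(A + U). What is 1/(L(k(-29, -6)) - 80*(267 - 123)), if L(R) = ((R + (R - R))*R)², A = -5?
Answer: 1/379105 ≈ 2.6378e-6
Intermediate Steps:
k(M, U) = 13 - 2*U (k(M, U) = 3 - 2*(-5 + U) = 3 - (-10 + 2*U) = 3 + (10 - 2*U) = 13 - 2*U)
L(R) = R⁴ (L(R) = ((R + 0)*R)² = (R*R)² = (R²)² = R⁴)
1/(L(k(-29, -6)) - 80*(267 - 123)) = 1/((13 - 2*(-6))⁴ - 80*(267 - 123)) = 1/((13 + 12)⁴ - 80*144) = 1/(25⁴ - 11520) = 1/(390625 - 11520) = 1/379105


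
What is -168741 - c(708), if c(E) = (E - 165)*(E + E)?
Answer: -937629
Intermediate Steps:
c(E) = 2*E*(-165 + E) (c(E) = (-165 + E)*(2*E) = 2*E*(-165 + E))
-168741 - c(708) = -168741 - 2*708*(-165 + 708) = -168741 - 2*708*543 = -168741 - 1*768888 = -168741 - 768888 = -937629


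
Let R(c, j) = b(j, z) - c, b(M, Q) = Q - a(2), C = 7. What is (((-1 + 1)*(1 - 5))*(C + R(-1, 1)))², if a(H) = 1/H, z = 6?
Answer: 0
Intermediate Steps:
b(M, Q) = -½ + Q (b(M, Q) = Q - 1/2 = Q - 1*½ = Q - ½ = -½ + Q)
R(c, j) = 11/2 - c (R(c, j) = (-½ + 6) - c = 11/2 - c)
(((-1 + 1)*(1 - 5))*(C + R(-1, 1)))² = (((-1 + 1)*(1 - 5))*(7 + (11/2 - 1*(-1))))² = ((0*(-4))*(7 + (11/2 + 1)))² = (0*(7 + 13/2))² = (0*(27/2))² = 0² = 0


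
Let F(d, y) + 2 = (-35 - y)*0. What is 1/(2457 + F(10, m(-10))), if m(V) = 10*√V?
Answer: 1/2455 ≈ 0.00040733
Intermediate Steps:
F(d, y) = -2 (F(d, y) = -2 + (-35 - y)*0 = -2 + 0 = -2)
1/(2457 + F(10, m(-10))) = 1/(2457 - 2) = 1/2455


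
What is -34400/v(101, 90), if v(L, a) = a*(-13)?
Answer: 3440/117 ≈ 29.402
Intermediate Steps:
v(L, a) = -13*a
-34400/v(101, 90) = -34400/((-13*90)) = -34400/(-1170) = -34400*(-1/1170) = 3440/117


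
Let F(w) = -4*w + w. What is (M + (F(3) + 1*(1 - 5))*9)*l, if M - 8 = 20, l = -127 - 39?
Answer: 14774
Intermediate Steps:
F(w) = -3*w
l = -166
M = 28 (M = 8 + 20 = 28)
(M + (F(3) + 1*(1 - 5))*9)*l = (28 + (-3*3 + 1*(1 - 5))*9)*(-166) = (28 + (-9 + 1*(-4))*9)*(-166) = (28 + (-9 - 4)*9)*(-166) = (28 - 13*9)*(-166) = (28 - 117)*(-166) = -89*(-166) = 14774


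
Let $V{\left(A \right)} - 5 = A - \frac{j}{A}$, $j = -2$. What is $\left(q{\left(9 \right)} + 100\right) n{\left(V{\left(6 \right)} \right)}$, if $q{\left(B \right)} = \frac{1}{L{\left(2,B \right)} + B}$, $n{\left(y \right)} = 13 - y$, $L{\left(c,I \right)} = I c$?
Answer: $\frac{13505}{81} \approx 166.73$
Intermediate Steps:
$V{\left(A \right)} = 5 + A + \frac{2}{A}$ ($V{\left(A \right)} = 5 + \left(A - - \frac{2}{A}\right) = 5 + \left(A + \frac{2}{A}\right) = 5 + A + \frac{2}{A}$)
$q{\left(B \right)} = \frac{1}{3 B}$ ($q{\left(B \right)} = \frac{1}{B 2 + B} = \frac{1}{2 B + B} = \frac{1}{3 B}$)
$\left(q{\left(9 \right)} + 100\right) n{\left(V{\left(6 \right)} \right)} = \left(\frac{1}{3 \cdot 9} + 100\right) \left(13 - \left(5 + 6 + \frac{2}{6}\right)\right) = \left(\frac{1}{3} \cdot \frac{1}{9} + 100\right) \left(13 - \left(5 + 6 + 2 \cdot \frac{1}{6}\right)\right) = \left(\frac{1}{27} + 100\right) \left(13 - \left(5 + 6 + \frac{1}{3}\right)\right) = \frac{2701 \left(13 - \frac{34}{3}\right)}{27} = \frac{2701}{27} \cdot \frac{5}{3} = \frac{13505}{81}$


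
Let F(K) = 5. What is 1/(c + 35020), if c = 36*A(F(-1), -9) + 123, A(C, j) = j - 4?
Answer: 1/34675 ≈ 2.8839e-5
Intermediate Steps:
A(C, j) = -4 + j
c = -345 (c = 36*(-4 - 9) + 123 = 36*(-13) + 123 = -468 + 123 = -345)
1/(c + 35020) = 1/(-345 + 35020) = 1/34675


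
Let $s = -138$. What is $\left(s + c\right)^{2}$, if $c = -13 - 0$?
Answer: $22801$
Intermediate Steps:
$c = -13$ ($c = -13 + 0 = -13$)
$\left(s + c\right)^{2} = \left(-138 - 13\right)^{2} = \left(-151\right)^{2} = 22801$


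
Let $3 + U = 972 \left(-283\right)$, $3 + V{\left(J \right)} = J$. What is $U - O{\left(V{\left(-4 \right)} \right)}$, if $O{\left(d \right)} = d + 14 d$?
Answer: $-274974$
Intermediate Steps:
$V{\left(J \right)} = -3 + J$
$U = -275079$ ($U = -3 + 972 \left(-283\right) = -3 - 275076 = -275079$)
$O{\left(d \right)} = 15 d$
$U - O{\left(V{\left(-4 \right)} \right)} = -275079 - 15 \left(-3 - 4\right) = -275079 - 15 \left(-7\right) = -275079 - -105 = -275079 + 105 = -274974$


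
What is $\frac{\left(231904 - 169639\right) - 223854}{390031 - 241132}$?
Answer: $- \frac{53863}{49633} \approx -1.0852$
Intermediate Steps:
$\frac{\left(231904 - 169639\right) - 223854}{390031 - 241132} = \frac{62265 - 223854}{148899} = \left(-161589\right) \frac{1}{148899} = - \frac{53863}{49633}$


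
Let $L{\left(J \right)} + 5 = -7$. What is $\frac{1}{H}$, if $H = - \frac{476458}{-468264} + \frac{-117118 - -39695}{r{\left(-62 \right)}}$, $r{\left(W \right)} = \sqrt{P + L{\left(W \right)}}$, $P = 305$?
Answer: $- \frac{16342670442804}{328595429774436233683} - \frac{4244158020266352 \sqrt{293}}{328595429774436233683} \approx -0.00022114$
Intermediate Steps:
$L{\left(J \right)} = -12$ ($L{\left(J \right)} = -5 - 7 = -12$)
$r{\left(W \right)} = \sqrt{293}$ ($r{\left(W \right)} = \sqrt{305 - 12} = \sqrt{293}$)
$H = \frac{238229}{234132} - \frac{77423 \sqrt{293}}{293}$ ($H = - \frac{476458}{-468264} + \frac{-117118 - -39695}{\sqrt{293}} = \left(-476458\right) \left(- \frac{1}{468264}\right) + \left(-117118 + 39695\right) \frac{\sqrt{293}}{293} = \frac{238229}{234132} - 77423 \frac{\sqrt{293}}{293} = \frac{238229}{234132} - \frac{77423 \sqrt{293}}{293} \approx -4522.1$)
$\frac{1}{H} = \frac{1}{\frac{238229}{234132} - \frac{77423 \sqrt{293}}{293}}$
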